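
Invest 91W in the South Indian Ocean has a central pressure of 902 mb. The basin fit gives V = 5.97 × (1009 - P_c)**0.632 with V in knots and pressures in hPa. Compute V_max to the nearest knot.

ΔP = 1009 − 902 = 107 mb.
107^0.632 ≈ 19.168.
V ≈ 5.97 × 19.168 ≈ 114.4 kt.

114 kt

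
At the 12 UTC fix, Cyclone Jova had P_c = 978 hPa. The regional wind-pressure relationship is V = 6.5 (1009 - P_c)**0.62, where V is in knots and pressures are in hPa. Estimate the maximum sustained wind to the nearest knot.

ΔP = 1009 − 978 = 31 hPa.
31^0.62 ≈ 8.407.
V ≈ 6.5 × 8.407 ≈ 54.6 kt.

55 kt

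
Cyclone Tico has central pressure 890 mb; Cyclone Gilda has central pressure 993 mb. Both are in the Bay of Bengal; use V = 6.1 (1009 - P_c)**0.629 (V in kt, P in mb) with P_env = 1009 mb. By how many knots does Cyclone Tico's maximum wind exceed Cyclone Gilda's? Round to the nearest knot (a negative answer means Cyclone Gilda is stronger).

Cyclone Tico: ΔP = 119; V ≈ 6.1 × 119^0.629 ≈ 123.27 kt.
Cyclone Gilda: ΔP = 16; V ≈ 6.1 × 16^0.629 ≈ 34.89 kt.
Difference ≈ 123.27 − 34.89 = 88.38 → 88 kt.

88 kt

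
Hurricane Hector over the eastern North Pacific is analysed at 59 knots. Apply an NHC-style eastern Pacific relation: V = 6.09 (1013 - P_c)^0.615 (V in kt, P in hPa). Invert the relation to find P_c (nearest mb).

ΔP = (V / 6.09)^(1/0.615) = (59/6.09)^1.626.
59/6.09 = 9.688; 9.688^1.626 ≈ 40.15 mb.
P_c = 1013 − 40.15 = 972.85 ≈ 973 mb.

973 mb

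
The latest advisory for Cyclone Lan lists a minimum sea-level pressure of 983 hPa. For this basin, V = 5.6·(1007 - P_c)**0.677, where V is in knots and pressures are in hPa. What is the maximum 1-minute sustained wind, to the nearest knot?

48 kt

ΔP = 1007 − 983 = 24 hPa.
24^0.677 ≈ 8.598.
V ≈ 5.6 × 8.598 ≈ 48.1 kt.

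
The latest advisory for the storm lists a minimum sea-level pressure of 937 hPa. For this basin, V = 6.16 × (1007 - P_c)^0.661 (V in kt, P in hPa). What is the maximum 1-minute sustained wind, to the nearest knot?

102 kt

ΔP = 1007 − 937 = 70 hPa.
70^0.661 ≈ 16.581.
V ≈ 6.16 × 16.581 ≈ 102.1 kt.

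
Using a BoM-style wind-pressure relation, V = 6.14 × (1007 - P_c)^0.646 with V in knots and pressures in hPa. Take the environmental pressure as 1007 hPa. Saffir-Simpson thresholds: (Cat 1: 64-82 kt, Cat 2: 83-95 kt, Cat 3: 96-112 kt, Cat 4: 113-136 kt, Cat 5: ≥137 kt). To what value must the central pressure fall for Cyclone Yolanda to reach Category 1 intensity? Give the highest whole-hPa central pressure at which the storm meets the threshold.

969 hPa

Category 1 begins at V = 64 kt.
Required ΔP = (64/6.14)^(1/0.646) = 10.423^1.548 ≈ 37.66 hPa.
P_c ≤ 1007 − 37.66 = 969.34, so the highest integer P_c is 969 hPa.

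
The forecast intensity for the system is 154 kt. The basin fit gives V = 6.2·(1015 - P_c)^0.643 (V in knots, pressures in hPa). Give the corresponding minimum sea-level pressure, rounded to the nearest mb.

867 mb

ΔP = (V / 6.2)^(1/0.643) = (154/6.2)^1.555.
154/6.2 = 24.839; 24.839^1.555 ≈ 147.82 mb.
P_c = 1015 − 147.82 = 867.18 ≈ 867 mb.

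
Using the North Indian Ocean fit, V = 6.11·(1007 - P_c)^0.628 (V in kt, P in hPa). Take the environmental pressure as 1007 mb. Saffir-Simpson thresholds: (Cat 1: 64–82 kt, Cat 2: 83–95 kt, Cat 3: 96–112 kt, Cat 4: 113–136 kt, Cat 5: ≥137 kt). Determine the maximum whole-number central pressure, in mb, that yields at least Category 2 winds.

Category 2 begins at V = 83 kt.
Required ΔP = (83/6.11)^(1/0.628) = 13.584^1.592 ≈ 63.71 mb.
P_c ≤ 1007 − 63.71 = 943.29, so the highest integer P_c is 943 mb.

943 mb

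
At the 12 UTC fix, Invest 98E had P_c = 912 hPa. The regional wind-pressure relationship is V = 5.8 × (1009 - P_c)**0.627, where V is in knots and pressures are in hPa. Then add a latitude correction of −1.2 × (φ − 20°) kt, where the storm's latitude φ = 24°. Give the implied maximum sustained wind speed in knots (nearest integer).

97 kt

ΔP = 1009 − 912 = 97 hPa.
97^0.627 ≈ 17.608.
V ≈ 5.8 × 17.608 ≈ 102.1 kt.
Latitude correction: −1.2 × (24 − 20) = -4.8 kt.
Corrected V ≈ 97.3 kt → 97 kt.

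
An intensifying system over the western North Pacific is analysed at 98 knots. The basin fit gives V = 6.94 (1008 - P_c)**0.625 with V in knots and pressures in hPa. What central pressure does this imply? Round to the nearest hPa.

939 hPa

ΔP = (V / 6.94)^(1/0.625) = (98/6.94)^1.600.
98/6.94 = 14.121; 14.121^1.600 ≈ 69.15 hPa.
P_c = 1008 − 69.15 = 938.85 ≈ 939 hPa.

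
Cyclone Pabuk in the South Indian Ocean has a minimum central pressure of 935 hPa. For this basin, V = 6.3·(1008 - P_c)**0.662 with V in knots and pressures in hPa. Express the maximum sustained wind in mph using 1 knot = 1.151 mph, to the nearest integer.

ΔP = 1008 − 935 = 73 hPa.
V ≈ 6.3 × 73^0.662 = 6.3 × 17.121 ≈ 107.860 kt.
107.860 × 1.151 ≈ 124.15 mph → 124 mph.

124 mph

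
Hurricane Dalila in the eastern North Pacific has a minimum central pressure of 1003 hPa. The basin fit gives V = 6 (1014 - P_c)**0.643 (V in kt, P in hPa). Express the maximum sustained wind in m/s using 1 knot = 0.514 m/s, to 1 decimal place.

14.4 m/s

ΔP = 1014 − 1003 = 11 hPa.
V ≈ 6 × 11^0.643 = 6 × 4.673 ≈ 28.039 kt.
28.039 × 0.514 ≈ 14.41 m/s → 14.4 m/s.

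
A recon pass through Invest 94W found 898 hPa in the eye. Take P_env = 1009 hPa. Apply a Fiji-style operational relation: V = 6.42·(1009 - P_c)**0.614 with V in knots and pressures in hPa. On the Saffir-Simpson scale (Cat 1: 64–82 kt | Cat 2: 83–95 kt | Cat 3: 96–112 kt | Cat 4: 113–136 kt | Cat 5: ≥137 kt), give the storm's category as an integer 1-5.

ΔP = 1009 − 898 = 111 hPa.
V ≈ 6.42 × 111^0.614 = 6.42 × 18.02 ≈ 116 kt.
116 kt falls in the Category 4 band.

4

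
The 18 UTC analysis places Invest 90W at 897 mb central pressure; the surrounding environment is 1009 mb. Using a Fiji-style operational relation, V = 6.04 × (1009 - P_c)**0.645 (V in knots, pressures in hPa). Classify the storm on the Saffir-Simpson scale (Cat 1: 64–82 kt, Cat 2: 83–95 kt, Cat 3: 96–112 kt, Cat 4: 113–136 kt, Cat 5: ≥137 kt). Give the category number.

ΔP = 1009 − 897 = 112 mb.
V ≈ 6.04 × 112^0.645 = 6.04 × 20.98 ≈ 127 kt.
127 kt falls in the Category 4 band.

4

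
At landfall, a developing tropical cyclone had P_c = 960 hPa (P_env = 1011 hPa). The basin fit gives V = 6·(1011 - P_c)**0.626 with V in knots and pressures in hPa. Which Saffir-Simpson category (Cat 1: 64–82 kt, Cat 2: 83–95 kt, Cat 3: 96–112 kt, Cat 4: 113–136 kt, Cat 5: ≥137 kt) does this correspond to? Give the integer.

1

ΔP = 1011 − 960 = 51 hPa.
V ≈ 6 × 51^0.626 = 6 × 11.72 ≈ 70 kt.
70 kt falls in the Category 1 band.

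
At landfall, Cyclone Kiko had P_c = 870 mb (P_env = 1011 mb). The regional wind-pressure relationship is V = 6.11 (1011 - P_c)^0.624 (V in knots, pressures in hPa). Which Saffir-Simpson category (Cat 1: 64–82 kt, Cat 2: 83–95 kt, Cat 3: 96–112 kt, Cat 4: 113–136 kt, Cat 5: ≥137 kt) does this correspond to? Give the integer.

4

ΔP = 1011 − 870 = 141 mb.
V ≈ 6.11 × 141^0.624 = 6.11 × 21.93 ≈ 134 kt.
134 kt falls in the Category 4 band.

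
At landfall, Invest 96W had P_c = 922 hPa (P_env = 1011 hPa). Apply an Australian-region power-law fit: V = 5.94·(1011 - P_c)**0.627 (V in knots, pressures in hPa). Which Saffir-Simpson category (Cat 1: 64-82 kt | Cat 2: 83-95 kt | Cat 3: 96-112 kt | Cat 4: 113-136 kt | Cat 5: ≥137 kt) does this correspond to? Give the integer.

3

ΔP = 1011 − 922 = 89 hPa.
V ≈ 5.94 × 89^0.627 = 5.94 × 16.68 ≈ 99 kt.
99 kt falls in the Category 3 band.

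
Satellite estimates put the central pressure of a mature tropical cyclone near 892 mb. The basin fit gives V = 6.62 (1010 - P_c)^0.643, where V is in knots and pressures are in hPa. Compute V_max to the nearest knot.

142 kt

ΔP = 1010 − 892 = 118 mb.
118^0.643 ≈ 21.489.
V ≈ 6.62 × 21.489 ≈ 142.3 kt.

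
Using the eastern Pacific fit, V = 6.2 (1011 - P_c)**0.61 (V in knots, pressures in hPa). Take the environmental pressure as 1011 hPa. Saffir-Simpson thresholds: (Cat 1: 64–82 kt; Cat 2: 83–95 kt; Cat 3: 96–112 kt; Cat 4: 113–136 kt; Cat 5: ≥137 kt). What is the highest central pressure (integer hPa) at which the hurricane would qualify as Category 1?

Category 1 begins at V = 64 kt.
Required ΔP = (64/6.2)^(1/0.61) = 10.323^1.639 ≈ 45.91 hPa.
P_c ≤ 1011 − 45.91 = 965.09, so the highest integer P_c is 965 hPa.

965 hPa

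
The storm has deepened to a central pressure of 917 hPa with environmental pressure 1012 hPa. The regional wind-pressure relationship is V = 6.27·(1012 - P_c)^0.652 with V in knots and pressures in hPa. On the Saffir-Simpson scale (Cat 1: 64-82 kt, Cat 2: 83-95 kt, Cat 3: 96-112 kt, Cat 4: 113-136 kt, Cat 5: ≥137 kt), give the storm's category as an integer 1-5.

ΔP = 1012 − 917 = 95 hPa.
V ≈ 6.27 × 95^0.652 = 6.27 × 19.47 ≈ 122 kt.
122 kt falls in the Category 4 band.

4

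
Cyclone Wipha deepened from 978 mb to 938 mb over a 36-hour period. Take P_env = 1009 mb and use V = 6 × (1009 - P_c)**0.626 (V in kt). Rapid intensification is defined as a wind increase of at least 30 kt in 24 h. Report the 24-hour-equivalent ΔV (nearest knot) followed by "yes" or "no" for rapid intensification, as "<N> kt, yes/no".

V₁: ΔP = 31, V ≈ 6 × 31^0.626 ≈ 51.49 kt.
V₂: ΔP = 71, V ≈ 6 × 71^0.626 ≈ 86.50 kt.
ΔV over 36 h = 35.01 kt → 24 h equivalent = 35.01 × 24/36 ≈ 23.34 kt.
23 kt < 30 kt ⇒ not rapid intensification.

23 kt, no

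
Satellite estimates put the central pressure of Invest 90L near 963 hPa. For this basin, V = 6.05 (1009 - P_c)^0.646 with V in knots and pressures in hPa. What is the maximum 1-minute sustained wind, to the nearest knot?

72 kt

ΔP = 1009 − 963 = 46 hPa.
46^0.646 ≈ 11.862.
V ≈ 6.05 × 11.862 ≈ 71.8 kt.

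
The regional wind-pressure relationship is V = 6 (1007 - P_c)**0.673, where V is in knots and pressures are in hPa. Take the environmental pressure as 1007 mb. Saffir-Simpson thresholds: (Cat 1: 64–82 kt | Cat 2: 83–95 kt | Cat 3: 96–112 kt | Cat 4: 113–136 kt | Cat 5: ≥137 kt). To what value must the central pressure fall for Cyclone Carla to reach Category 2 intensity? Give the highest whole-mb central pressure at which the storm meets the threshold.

Category 2 begins at V = 83 kt.
Required ΔP = (83/6)^(1/0.673) = 13.833^1.486 ≈ 49.58 mb.
P_c ≤ 1007 − 49.58 = 957.42, so the highest integer P_c is 957 mb.

957 mb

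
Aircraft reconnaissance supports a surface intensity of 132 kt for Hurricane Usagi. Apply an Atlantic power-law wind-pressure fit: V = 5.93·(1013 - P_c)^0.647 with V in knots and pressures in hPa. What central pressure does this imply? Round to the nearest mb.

ΔP = (V / 5.93)^(1/0.647) = (132/5.93)^1.546.
132/5.93 = 22.260; 22.260^1.546 ≈ 120.98 mb.
P_c = 1013 − 120.98 = 892.02 ≈ 892 mb.

892 mb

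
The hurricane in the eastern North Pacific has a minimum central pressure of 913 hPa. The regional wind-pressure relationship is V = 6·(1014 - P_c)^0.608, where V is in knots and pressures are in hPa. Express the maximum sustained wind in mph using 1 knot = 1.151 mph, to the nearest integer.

ΔP = 1014 − 913 = 101 hPa.
V ≈ 6 × 101^0.608 = 6 × 16.543 ≈ 99.261 kt.
99.261 × 1.151 ≈ 114.25 mph → 114 mph.

114 mph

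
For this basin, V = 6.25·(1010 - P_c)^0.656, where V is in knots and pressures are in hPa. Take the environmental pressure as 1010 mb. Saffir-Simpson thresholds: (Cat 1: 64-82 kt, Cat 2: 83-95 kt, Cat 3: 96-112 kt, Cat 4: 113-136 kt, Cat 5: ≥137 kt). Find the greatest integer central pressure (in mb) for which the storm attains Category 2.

958 mb

Category 2 begins at V = 83 kt.
Required ΔP = (83/6.25)^(1/0.656) = 13.280^1.524 ≈ 51.55 mb.
P_c ≤ 1010 − 51.55 = 958.45, so the highest integer P_c is 958 mb.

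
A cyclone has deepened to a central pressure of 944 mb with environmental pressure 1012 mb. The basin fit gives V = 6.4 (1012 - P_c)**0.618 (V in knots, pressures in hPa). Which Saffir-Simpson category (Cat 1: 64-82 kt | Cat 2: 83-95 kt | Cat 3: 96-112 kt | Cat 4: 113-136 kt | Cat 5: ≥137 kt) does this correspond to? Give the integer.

2

ΔP = 1012 − 944 = 68 mb.
V ≈ 6.4 × 68^0.618 = 6.4 × 13.57 ≈ 87 kt.
87 kt falls in the Category 2 band.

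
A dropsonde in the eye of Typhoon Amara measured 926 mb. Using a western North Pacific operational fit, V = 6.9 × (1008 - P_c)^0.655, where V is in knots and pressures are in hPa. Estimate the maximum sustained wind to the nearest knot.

ΔP = 1008 − 926 = 82 mb.
82^0.655 ≈ 17.929.
V ≈ 6.9 × 17.929 ≈ 123.7 kt.

124 kt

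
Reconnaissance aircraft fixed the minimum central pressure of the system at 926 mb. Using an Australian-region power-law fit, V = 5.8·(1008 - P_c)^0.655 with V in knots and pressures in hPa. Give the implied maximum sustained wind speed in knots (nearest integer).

ΔP = 1008 − 926 = 82 mb.
82^0.655 ≈ 17.929.
V ≈ 5.8 × 17.929 ≈ 104.0 kt.

104 kt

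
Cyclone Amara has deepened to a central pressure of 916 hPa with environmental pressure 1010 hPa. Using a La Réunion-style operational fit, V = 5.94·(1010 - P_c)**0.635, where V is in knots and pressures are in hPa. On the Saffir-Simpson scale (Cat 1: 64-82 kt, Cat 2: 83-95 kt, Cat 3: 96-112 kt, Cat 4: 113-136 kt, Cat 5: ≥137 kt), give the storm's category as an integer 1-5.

3

ΔP = 1010 − 916 = 94 hPa.
V ≈ 5.94 × 94^0.635 = 5.94 × 17.90 ≈ 106 kt.
106 kt falls in the Category 3 band.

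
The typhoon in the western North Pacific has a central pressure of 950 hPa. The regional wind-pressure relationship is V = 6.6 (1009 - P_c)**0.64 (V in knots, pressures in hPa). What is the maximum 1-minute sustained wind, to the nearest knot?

90 kt

ΔP = 1009 − 950 = 59 hPa.
59^0.64 ≈ 13.594.
V ≈ 6.6 × 13.594 ≈ 89.7 kt.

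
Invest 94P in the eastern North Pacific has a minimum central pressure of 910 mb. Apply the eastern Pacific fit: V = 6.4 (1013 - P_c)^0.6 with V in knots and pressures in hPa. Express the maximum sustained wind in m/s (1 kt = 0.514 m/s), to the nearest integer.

53 m/s

ΔP = 1013 − 910 = 103 mb.
V ≈ 6.4 × 103^0.6 = 6.4 × 16.133 ≈ 103.248 kt.
103.248 × 0.514 ≈ 53.07 m/s → 53 m/s.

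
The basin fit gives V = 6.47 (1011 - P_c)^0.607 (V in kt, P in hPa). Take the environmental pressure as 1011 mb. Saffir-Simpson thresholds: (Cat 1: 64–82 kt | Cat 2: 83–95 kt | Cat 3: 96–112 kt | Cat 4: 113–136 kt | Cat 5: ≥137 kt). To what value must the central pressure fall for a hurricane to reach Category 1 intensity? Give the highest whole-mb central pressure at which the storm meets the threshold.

967 mb

Category 1 begins at V = 64 kt.
Required ΔP = (64/6.47)^(1/0.607) = 9.892^1.647 ≈ 43.62 mb.
P_c ≤ 1011 − 43.62 = 967.38, so the highest integer P_c is 967 mb.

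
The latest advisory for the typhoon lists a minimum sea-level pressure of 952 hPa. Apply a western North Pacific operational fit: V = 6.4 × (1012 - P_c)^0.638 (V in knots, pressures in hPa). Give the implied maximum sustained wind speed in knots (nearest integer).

87 kt

ΔP = 1012 − 952 = 60 hPa.
60^0.638 ≈ 13.629.
V ≈ 6.4 × 13.629 ≈ 87.2 kt.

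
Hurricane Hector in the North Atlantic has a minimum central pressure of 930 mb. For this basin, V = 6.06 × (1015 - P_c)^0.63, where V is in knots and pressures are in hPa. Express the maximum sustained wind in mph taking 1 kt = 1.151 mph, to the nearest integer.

115 mph

ΔP = 1015 − 930 = 85 mb.
V ≈ 6.06 × 85^0.63 = 6.06 × 16.426 ≈ 99.542 kt.
99.542 × 1.151 ≈ 114.57 mph → 115 mph.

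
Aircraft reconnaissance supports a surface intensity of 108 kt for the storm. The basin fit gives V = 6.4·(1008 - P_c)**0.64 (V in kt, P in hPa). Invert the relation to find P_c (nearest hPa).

925 hPa

ΔP = (V / 6.4)^(1/0.64) = (108/6.4)^1.562.
108/6.4 = 16.875; 16.875^1.562 ≈ 82.71 hPa.
P_c = 1008 − 82.71 = 925.29 ≈ 925 hPa.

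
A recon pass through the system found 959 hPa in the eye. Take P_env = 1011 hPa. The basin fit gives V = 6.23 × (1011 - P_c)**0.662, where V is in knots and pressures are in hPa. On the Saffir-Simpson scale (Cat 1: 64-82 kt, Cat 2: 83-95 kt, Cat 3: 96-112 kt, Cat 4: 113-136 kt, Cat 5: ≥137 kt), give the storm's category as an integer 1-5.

ΔP = 1011 − 959 = 52 hPa.
V ≈ 6.23 × 52^0.662 = 6.23 × 13.68 ≈ 85 kt.
85 kt falls in the Category 2 band.

2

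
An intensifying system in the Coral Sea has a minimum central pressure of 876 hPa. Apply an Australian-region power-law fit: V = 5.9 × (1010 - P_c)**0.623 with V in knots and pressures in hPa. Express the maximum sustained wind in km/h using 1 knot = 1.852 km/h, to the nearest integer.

231 km/h

ΔP = 1010 − 876 = 134 hPa.
V ≈ 5.9 × 134^0.623 = 5.9 × 21.144 ≈ 124.749 kt.
124.749 × 1.852 ≈ 231.04 km/h → 231 km/h.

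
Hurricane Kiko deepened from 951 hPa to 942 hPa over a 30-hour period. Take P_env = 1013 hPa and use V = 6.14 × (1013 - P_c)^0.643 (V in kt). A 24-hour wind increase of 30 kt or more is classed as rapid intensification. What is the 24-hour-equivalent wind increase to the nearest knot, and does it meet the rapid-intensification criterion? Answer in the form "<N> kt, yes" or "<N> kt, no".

V₁: ΔP = 62, V ≈ 6.14 × 62^0.643 ≈ 87.23 kt.
V₂: ΔP = 71, V ≈ 6.14 × 71^0.643 ≈ 95.18 kt.
ΔV over 30 h = 7.95 kt → 24 h equivalent = 7.95 × 24/30 ≈ 6.36 kt.
6 kt < 30 kt ⇒ not rapid intensification.

6 kt, no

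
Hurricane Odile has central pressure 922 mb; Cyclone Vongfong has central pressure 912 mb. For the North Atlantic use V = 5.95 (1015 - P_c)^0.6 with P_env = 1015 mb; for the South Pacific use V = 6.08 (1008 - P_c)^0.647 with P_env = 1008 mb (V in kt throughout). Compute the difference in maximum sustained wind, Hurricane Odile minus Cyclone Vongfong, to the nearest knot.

Hurricane Odile: ΔP = 93; V ≈ 5.95 × 93^0.6 ≈ 90.28 kt.
Cyclone Vongfong: ΔP = 96; V ≈ 6.08 × 96^0.647 ≈ 116.53 kt.
Difference ≈ 90.28 − 116.53 = -26.25 → -26 kt.

-26 kt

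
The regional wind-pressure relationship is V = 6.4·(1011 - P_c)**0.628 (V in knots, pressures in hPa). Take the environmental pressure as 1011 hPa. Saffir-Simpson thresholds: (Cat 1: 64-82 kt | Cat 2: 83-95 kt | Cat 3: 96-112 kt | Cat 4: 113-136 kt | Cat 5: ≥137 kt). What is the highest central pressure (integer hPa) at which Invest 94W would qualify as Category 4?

914 hPa

Category 4 begins at V = 113 kt.
Required ΔP = (113/6.4)^(1/0.628) = 17.656^1.592 ≈ 96.72 hPa.
P_c ≤ 1011 − 96.72 = 914.28, so the highest integer P_c is 914 hPa.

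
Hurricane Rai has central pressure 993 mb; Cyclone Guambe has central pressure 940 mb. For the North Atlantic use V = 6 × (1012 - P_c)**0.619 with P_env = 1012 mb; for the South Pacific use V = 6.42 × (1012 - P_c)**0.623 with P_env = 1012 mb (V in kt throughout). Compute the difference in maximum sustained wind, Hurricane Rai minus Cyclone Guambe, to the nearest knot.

Hurricane Rai: ΔP = 19; V ≈ 6 × 19^0.619 ≈ 37.13 kt.
Cyclone Guambe: ΔP = 72; V ≈ 6.42 × 72^0.623 ≈ 92.18 kt.
Difference ≈ 37.13 − 92.18 = -55.05 → -55 kt.

-55 kt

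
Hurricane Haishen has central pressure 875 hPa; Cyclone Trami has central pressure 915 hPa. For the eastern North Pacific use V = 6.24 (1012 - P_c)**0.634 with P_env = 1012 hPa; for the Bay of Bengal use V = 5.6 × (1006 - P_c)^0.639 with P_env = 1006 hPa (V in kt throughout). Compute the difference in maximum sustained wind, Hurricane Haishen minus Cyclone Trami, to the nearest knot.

Hurricane Haishen: ΔP = 137; V ≈ 6.24 × 137^0.634 ≈ 141.21 kt.
Cyclone Trami: ΔP = 91; V ≈ 5.6 × 91^0.639 ≈ 100.00 kt.
Difference ≈ 141.21 − 100.00 = 41.21 → 41 kt.

41 kt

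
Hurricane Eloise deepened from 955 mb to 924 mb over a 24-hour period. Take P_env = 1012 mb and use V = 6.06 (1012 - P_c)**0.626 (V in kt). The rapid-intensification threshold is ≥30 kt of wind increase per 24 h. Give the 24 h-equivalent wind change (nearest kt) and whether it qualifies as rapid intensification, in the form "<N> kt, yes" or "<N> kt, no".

24 kt, no

V₁: ΔP = 57, V ≈ 6.06 × 57^0.626 ≈ 76.15 kt.
V₂: ΔP = 88, V ≈ 6.06 × 88^0.626 ≈ 99.94 kt.
ΔV over 24 h = 23.79 kt → 24 h equivalent = 23.79 × 24/24 ≈ 23.79 kt.
24 kt < 30 kt ⇒ not rapid intensification.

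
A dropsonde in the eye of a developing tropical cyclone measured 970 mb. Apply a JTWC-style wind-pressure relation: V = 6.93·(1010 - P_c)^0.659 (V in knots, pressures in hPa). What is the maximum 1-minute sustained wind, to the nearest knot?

79 kt

ΔP = 1010 − 970 = 40 mb.
40^0.659 ≈ 11.370.
V ≈ 6.93 × 11.370 ≈ 78.8 kt.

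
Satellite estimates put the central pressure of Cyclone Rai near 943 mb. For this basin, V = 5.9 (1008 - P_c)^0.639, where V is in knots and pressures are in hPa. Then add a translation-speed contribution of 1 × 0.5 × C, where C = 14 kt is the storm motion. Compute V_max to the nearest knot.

ΔP = 1008 − 943 = 65 mb.
65^0.639 ≈ 14.403.
V ≈ 5.9 × 14.403 ≈ 85.0 kt.
Translation term: 1 × 0.5 × 14 = 7 kt.
Corrected V ≈ 92 kt → 92 kt.

92 kt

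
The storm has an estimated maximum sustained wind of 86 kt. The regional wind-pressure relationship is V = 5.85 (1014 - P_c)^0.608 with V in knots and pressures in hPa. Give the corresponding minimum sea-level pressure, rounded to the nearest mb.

931 mb

ΔP = (V / 5.85)^(1/0.608) = (86/5.85)^1.645.
86/5.85 = 14.701; 14.701^1.645 ≈ 83.17 mb.
P_c = 1014 − 83.17 = 930.83 ≈ 931 mb.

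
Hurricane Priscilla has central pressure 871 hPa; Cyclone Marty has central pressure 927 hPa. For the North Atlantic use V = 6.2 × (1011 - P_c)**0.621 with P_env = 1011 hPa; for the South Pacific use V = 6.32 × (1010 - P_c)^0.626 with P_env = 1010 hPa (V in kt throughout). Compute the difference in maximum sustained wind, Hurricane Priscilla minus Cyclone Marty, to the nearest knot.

Hurricane Priscilla: ΔP = 140; V ≈ 6.2 × 140^0.621 ≈ 133.39 kt.
Cyclone Marty: ΔP = 83; V ≈ 6.32 × 83^0.626 ≈ 100.48 kt.
Difference ≈ 133.39 − 100.48 = 32.91 → 33 kt.

33 kt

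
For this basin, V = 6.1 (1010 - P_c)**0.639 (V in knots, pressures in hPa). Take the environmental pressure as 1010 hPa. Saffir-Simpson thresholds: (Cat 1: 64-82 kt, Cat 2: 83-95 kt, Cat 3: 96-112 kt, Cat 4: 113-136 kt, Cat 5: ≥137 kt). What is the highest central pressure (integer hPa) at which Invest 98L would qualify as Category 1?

Category 1 begins at V = 64 kt.
Required ΔP = (64/6.1)^(1/0.639) = 10.492^1.565 ≈ 39.59 hPa.
P_c ≤ 1010 − 39.59 = 970.41, so the highest integer P_c is 970 hPa.

970 hPa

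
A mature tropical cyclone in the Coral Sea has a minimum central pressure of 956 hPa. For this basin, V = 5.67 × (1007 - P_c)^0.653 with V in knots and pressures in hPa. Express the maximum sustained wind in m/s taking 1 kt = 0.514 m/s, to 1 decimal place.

ΔP = 1007 − 956 = 51 hPa.
V ≈ 5.67 × 51^0.653 = 5.67 × 13.033 ≈ 73.897 kt.
73.897 × 0.514 ≈ 37.98 m/s → 38.0 m/s.

38.0 m/s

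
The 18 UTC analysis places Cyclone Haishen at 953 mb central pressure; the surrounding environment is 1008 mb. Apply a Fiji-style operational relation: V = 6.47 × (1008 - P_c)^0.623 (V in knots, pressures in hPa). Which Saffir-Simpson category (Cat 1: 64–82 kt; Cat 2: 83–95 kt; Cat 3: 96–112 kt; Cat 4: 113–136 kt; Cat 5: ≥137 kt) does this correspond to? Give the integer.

ΔP = 1008 − 953 = 55 mb.
V ≈ 6.47 × 55^0.623 = 6.47 × 12.14 ≈ 79 kt.
79 kt falls in the Category 1 band.

1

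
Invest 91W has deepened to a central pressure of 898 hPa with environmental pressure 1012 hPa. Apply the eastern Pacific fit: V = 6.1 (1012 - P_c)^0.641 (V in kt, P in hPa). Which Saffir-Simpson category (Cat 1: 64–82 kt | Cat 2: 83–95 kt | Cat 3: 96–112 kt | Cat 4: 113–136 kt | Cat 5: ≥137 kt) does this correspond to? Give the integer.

4

ΔP = 1012 − 898 = 114 hPa.
V ≈ 6.1 × 114^0.641 = 6.1 × 20.82 ≈ 127 kt.
127 kt falls in the Category 4 band.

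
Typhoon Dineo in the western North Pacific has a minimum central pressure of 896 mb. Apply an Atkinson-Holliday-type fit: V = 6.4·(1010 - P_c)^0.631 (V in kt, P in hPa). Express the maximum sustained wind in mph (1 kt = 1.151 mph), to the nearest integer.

146 mph

ΔP = 1010 − 896 = 114 mb.
V ≈ 6.4 × 114^0.631 = 6.4 × 19.857 ≈ 127.083 kt.
127.083 × 1.151 ≈ 146.27 mph → 146 mph.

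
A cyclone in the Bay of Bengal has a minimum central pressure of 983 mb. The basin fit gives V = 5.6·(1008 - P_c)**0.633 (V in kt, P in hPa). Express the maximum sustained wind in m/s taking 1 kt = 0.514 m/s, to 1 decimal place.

ΔP = 1008 − 983 = 25 mb.
V ≈ 5.6 × 25^0.633 = 5.6 × 7.672 ≈ 42.962 kt.
42.962 × 0.514 ≈ 22.08 m/s → 22.1 m/s.

22.1 m/s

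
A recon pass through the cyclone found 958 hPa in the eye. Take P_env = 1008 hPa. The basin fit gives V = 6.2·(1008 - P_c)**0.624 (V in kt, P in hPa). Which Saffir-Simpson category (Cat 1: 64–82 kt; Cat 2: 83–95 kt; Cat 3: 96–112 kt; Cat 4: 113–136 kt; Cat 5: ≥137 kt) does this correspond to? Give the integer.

ΔP = 1008 − 958 = 50 hPa.
V ≈ 6.2 × 50^0.624 = 6.2 × 11.49 ≈ 71 kt.
71 kt falls in the Category 1 band.

1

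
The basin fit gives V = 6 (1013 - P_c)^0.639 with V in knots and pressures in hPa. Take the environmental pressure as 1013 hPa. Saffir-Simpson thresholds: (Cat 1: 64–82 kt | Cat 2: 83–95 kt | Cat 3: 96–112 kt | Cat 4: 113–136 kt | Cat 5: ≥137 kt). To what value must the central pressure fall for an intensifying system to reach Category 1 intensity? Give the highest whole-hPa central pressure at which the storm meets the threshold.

Category 1 begins at V = 64 kt.
Required ΔP = (64/6)^(1/0.639) = 10.667^1.565 ≈ 40.63 hPa.
P_c ≤ 1013 − 40.63 = 972.37, so the highest integer P_c is 972 hPa.

972 hPa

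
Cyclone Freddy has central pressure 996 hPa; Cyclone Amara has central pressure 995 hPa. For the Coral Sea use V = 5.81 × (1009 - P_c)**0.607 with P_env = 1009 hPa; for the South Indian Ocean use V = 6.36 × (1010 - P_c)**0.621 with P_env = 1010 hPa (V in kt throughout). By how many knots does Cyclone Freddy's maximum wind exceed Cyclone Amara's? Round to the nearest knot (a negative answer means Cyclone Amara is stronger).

Cyclone Freddy: ΔP = 13; V ≈ 5.81 × 13^0.607 ≈ 27.56 kt.
Cyclone Amara: ΔP = 15; V ≈ 6.36 × 15^0.621 ≈ 34.18 kt.
Difference ≈ 27.56 − 34.18 = -6.62 → -7 kt.

-7 kt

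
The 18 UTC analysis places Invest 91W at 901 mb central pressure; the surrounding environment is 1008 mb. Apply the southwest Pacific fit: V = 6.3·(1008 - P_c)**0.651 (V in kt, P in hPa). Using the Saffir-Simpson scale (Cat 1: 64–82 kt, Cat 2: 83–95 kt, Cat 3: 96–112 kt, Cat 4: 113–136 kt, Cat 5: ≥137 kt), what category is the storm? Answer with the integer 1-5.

4

ΔP = 1008 − 901 = 107 mb.
V ≈ 6.3 × 107^0.651 = 6.3 × 20.95 ≈ 132 kt.
132 kt falls in the Category 4 band.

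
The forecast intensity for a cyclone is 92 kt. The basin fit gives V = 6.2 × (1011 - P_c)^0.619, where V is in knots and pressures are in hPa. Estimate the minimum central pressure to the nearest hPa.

933 hPa

ΔP = (V / 6.2)^(1/0.619) = (92/6.2)^1.616.
92/6.2 = 14.839; 14.839^1.616 ≈ 78.06 hPa.
P_c = 1011 − 78.06 = 932.94 ≈ 933 hPa.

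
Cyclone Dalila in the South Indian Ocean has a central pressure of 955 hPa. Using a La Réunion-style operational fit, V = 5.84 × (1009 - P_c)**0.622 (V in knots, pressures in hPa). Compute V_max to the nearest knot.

ΔP = 1009 − 955 = 54 hPa.
54^0.622 ≈ 11.955.
V ≈ 5.84 × 11.955 ≈ 69.8 kt.

70 kt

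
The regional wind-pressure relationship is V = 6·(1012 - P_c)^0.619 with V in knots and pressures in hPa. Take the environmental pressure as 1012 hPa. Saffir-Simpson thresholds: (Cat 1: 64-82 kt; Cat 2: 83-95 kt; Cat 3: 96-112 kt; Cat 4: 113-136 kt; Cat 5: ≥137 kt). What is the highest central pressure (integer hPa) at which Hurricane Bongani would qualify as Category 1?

966 hPa

Category 1 begins at V = 64 kt.
Required ΔP = (64/6)^(1/0.619) = 10.667^1.616 ≈ 45.79 hPa.
P_c ≤ 1012 − 45.79 = 966.21, so the highest integer P_c is 966 hPa.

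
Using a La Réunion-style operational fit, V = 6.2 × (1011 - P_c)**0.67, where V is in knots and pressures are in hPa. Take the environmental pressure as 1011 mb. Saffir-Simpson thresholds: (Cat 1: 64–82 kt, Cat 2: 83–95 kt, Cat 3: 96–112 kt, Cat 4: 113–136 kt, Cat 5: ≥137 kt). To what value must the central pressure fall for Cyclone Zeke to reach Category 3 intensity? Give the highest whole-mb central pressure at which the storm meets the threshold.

951 mb

Category 3 begins at V = 96 kt.
Required ΔP = (96/6.2)^(1/0.67) = 15.484^1.493 ≈ 59.70 mb.
P_c ≤ 1011 − 59.70 = 951.30, so the highest integer P_c is 951 mb.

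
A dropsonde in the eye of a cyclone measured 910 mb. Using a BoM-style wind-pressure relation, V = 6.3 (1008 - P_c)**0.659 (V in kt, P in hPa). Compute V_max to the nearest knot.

ΔP = 1008 − 910 = 98 mb.
98^0.659 ≈ 20.522.
V ≈ 6.3 × 20.522 ≈ 129.3 kt.

129 kt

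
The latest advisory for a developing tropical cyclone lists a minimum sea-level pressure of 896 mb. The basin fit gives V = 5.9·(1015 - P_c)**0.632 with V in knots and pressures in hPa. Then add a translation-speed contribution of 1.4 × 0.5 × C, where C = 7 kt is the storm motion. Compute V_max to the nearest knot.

ΔP = 1015 − 896 = 119 mb.
119^0.632 ≈ 20.500.
V ≈ 5.9 × 20.500 ≈ 120.9 kt.
Translation term: 1.4 × 0.5 × 7 = 4.9 kt.
Corrected V ≈ 125.8 kt → 126 kt.

126 kt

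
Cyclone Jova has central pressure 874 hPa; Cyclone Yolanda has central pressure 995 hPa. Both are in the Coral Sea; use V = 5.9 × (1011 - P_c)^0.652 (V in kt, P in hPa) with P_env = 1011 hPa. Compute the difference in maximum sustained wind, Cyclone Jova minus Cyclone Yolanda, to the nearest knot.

Cyclone Jova: ΔP = 137; V ≈ 5.9 × 137^0.652 ≈ 145.88 kt.
Cyclone Yolanda: ΔP = 16; V ≈ 5.9 × 16^0.652 ≈ 35.97 kt.
Difference ≈ 145.88 − 35.97 = 109.91 → 110 kt.

110 kt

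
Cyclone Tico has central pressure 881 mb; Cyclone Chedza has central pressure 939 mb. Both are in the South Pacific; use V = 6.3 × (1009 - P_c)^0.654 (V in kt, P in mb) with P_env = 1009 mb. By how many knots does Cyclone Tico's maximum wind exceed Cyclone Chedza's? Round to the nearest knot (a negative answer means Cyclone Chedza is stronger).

Cyclone Tico: ΔP = 128; V ≈ 6.3 × 128^0.654 ≈ 150.47 kt.
Cyclone Chedza: ΔP = 70; V ≈ 6.3 × 70^0.654 ≈ 101.40 kt.
Difference ≈ 150.47 − 101.40 = 49.07 → 49 kt.

49 kt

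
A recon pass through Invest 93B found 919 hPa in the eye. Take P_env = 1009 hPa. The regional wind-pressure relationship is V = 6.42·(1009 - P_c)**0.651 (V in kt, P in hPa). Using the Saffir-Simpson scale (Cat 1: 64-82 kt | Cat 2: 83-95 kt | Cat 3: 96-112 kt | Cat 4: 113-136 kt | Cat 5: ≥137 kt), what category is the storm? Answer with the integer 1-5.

4

ΔP = 1009 − 919 = 90 hPa.
V ≈ 6.42 × 90^0.651 = 6.42 × 18.72 ≈ 120 kt.
120 kt falls in the Category 4 band.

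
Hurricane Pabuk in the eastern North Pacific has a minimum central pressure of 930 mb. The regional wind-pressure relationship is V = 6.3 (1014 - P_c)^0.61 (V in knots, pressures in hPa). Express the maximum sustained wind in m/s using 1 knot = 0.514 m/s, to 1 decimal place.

ΔP = 1014 − 930 = 84 mb.
V ≈ 6.3 × 84^0.61 = 6.3 × 14.921 ≈ 94.005 kt.
94.005 × 0.514 ≈ 48.32 m/s → 48.3 m/s.

48.3 m/s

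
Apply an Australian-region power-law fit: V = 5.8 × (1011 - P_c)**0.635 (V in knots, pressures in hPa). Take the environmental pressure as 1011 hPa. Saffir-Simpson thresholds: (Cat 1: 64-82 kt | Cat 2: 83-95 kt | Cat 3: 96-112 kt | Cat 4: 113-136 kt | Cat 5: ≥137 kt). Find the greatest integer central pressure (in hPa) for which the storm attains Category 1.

Category 1 begins at V = 64 kt.
Required ΔP = (64/5.8)^(1/0.635) = 11.034^1.575 ≈ 43.87 hPa.
P_c ≤ 1011 − 43.87 = 967.13, so the highest integer P_c is 967 hPa.

967 hPa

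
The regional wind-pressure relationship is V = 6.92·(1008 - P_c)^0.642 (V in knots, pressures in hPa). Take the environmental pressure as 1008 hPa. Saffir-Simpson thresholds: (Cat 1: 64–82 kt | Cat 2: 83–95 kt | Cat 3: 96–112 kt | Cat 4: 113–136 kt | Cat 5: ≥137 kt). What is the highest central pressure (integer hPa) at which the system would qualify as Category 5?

Category 5 begins at V = 137 kt.
Required ΔP = (137/6.92)^(1/0.642) = 19.798^1.558 ≈ 104.63 hPa.
P_c ≤ 1008 − 104.63 = 903.37, so the highest integer P_c is 903 hPa.

903 hPa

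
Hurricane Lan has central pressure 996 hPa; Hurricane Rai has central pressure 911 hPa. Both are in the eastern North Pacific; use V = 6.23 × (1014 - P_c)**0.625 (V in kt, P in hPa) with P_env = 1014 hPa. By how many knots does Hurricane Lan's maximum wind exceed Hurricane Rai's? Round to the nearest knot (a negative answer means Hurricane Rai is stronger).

Hurricane Lan: ΔP = 18; V ≈ 6.23 × 18^0.625 ≈ 37.93 kt.
Hurricane Rai: ΔP = 103; V ≈ 6.23 × 103^0.625 ≈ 112.85 kt.
Difference ≈ 37.93 − 112.85 = -74.92 → -75 kt.

-75 kt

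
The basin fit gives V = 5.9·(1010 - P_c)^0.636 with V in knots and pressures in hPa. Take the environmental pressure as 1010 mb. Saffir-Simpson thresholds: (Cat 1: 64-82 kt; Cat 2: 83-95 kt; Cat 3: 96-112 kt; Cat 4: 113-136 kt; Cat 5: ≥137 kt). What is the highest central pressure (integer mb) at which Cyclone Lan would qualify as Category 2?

Category 2 begins at V = 83 kt.
Required ΔP = (83/5.9)^(1/0.636) = 14.068^1.572 ≈ 63.88 mb.
P_c ≤ 1010 − 63.88 = 946.12, so the highest integer P_c is 946 mb.

946 mb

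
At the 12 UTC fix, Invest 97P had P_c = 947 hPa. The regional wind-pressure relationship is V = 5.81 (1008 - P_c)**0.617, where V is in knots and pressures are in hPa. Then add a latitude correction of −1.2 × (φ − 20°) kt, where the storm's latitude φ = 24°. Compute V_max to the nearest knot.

69 kt

ΔP = 1008 − 947 = 61 hPa.
61^0.617 ≈ 12.634.
V ≈ 5.81 × 12.634 ≈ 73.4 kt.
Latitude correction: −1.2 × (24 − 20) = -4.8 kt.
Corrected V ≈ 68.6 kt → 69 kt.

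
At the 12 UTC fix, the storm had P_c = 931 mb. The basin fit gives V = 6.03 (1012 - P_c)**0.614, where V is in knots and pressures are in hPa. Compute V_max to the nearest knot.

90 kt

ΔP = 1012 − 931 = 81 mb.
81^0.614 ≈ 14.853.
V ≈ 6.03 × 14.853 ≈ 89.6 kt.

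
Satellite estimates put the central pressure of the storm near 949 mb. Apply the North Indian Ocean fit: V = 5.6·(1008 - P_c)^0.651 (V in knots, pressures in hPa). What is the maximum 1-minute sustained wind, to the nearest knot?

80 kt

ΔP = 1008 − 949 = 59 mb.
59^0.651 ≈ 14.218.
V ≈ 5.6 × 14.218 ≈ 79.6 kt.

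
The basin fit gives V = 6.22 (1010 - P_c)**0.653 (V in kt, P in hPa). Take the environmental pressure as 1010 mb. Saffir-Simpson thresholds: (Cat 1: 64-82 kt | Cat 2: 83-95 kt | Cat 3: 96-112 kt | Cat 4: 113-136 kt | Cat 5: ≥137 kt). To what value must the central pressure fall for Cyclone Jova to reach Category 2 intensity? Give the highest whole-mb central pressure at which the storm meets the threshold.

957 mb

Category 2 begins at V = 83 kt.
Required ΔP = (83/6.22)^(1/0.653) = 13.344^1.531 ≈ 52.88 mb.
P_c ≤ 1010 − 52.88 = 957.12, so the highest integer P_c is 957 mb.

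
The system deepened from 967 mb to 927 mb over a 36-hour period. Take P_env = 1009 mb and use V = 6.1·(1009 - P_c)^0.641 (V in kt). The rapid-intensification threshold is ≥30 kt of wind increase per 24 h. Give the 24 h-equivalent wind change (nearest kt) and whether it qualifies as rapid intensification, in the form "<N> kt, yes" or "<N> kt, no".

V₁: ΔP = 42, V ≈ 6.1 × 42^0.641 ≈ 66.96 kt.
V₂: ΔP = 82, V ≈ 6.1 × 82^0.641 ≈ 102.82 kt.
ΔV over 36 h = 35.86 kt → 24 h equivalent = 35.86 × 24/36 ≈ 23.91 kt.
24 kt < 30 kt ⇒ not rapid intensification.

24 kt, no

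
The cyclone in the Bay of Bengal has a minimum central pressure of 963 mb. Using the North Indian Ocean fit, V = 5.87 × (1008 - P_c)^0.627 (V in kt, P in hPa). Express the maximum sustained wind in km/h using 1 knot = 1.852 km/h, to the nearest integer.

118 km/h

ΔP = 1008 − 963 = 45 mb.
V ≈ 5.87 × 45^0.627 = 5.87 × 10.878 ≈ 63.856 kt.
63.856 × 1.852 ≈ 118.26 km/h → 118 km/h.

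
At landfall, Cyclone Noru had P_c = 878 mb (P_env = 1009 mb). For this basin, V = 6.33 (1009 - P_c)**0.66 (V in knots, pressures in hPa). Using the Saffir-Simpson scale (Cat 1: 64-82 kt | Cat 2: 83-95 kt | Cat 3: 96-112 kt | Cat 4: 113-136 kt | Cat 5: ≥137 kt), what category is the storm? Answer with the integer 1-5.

ΔP = 1009 − 878 = 131 mb.
V ≈ 6.33 × 131^0.66 = 6.33 × 24.97 ≈ 158 kt.
158 kt falls in the Category 5 band.

5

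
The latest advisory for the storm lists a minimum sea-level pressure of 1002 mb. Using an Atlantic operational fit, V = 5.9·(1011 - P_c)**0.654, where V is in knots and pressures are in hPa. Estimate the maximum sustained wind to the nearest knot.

ΔP = 1011 − 1002 = 9 mb.
9^0.654 ≈ 4.208.
V ≈ 5.9 × 4.208 ≈ 24.8 kt.

25 kt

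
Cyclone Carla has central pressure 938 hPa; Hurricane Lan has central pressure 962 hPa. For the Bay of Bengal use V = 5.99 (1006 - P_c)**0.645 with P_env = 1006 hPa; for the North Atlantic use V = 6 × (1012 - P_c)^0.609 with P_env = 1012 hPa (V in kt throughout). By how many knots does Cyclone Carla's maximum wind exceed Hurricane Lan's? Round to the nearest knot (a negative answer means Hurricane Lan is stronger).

Cyclone Carla: ΔP = 68; V ≈ 5.99 × 68^0.645 ≈ 91.07 kt.
Hurricane Lan: ΔP = 50; V ≈ 6 × 50^0.609 ≈ 64.99 kt.
Difference ≈ 91.07 − 64.99 = 26.08 → 26 kt.

26 kt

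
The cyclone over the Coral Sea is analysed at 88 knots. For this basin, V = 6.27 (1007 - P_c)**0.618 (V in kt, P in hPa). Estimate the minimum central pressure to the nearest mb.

935 mb

ΔP = (V / 6.27)^(1/0.618) = (88/6.27)^1.618.
88/6.27 = 14.035; 14.035^1.618 ≈ 71.83 mb.
P_c = 1007 − 71.83 = 935.17 ≈ 935 mb.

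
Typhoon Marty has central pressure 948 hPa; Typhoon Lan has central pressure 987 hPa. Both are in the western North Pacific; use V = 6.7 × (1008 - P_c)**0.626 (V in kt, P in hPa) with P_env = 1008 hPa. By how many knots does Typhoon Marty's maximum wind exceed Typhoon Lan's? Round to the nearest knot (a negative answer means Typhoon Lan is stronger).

Typhoon Marty: ΔP = 60; V ≈ 6.7 × 60^0.626 ≈ 86.94 kt.
Typhoon Lan: ΔP = 21; V ≈ 6.7 × 21^0.626 ≈ 45.06 kt.
Difference ≈ 86.94 − 45.06 = 41.88 → 42 kt.

42 kt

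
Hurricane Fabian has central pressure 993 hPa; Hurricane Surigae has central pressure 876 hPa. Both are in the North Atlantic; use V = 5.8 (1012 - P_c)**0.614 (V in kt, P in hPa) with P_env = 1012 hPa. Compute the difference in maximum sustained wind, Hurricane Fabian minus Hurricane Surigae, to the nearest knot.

Hurricane Fabian: ΔP = 19; V ≈ 5.8 × 19^0.614 ≈ 35.37 kt.
Hurricane Surigae: ΔP = 136; V ≈ 5.8 × 136^0.614 ≈ 118.42 kt.
Difference ≈ 35.37 − 118.42 = -83.05 → -83 kt.

-83 kt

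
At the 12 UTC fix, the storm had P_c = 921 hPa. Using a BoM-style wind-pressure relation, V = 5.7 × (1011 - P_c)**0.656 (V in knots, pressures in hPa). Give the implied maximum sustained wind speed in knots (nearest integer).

ΔP = 1011 − 921 = 90 hPa.
90^0.656 ≈ 19.142.
V ≈ 5.7 × 19.142 ≈ 109.1 kt.

109 kt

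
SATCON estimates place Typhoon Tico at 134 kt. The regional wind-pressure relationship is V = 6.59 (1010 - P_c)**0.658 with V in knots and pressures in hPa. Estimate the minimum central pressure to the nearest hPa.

913 hPa

ΔP = (V / 6.59)^(1/0.658) = (134/6.59)^1.520.
134/6.59 = 20.334; 20.334^1.520 ≈ 97.31 hPa.
P_c = 1010 − 97.31 = 912.69 ≈ 913 hPa.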